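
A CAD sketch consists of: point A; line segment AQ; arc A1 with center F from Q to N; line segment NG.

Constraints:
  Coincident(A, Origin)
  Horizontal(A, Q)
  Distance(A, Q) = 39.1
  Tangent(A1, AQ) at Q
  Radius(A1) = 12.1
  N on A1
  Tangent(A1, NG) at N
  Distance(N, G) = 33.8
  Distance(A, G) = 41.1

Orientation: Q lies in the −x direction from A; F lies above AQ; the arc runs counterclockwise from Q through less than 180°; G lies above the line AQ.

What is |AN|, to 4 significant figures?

28.92

A is at the origin; A and Q share the same y with |AQ| = 39.1 and Q on the −x side, so Q = (-39.10, 0.000). The tangent condition forces FQ to be normal to AQ, so F = Q + (0, 12.1) = (-39.10, 12.10). Since FN ⟂ NG (tangency), |FG| = √(12.1² + 33.8²) = 35.90 regardless of where N sits on A1. So G lies on both circle(A, 41.1) and circle(F, 35.90); the above-AQ intersection is G = (-14.66, 38.40). N is the foot of the tangent from G: N = (-27.98, 7.332).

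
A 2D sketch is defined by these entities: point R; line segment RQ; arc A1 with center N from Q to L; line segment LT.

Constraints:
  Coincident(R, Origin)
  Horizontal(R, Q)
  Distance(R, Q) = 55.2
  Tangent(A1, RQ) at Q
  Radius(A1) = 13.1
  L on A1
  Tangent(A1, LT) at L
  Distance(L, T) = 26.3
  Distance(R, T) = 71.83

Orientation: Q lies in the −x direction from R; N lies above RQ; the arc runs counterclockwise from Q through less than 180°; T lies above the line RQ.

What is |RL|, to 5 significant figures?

48.429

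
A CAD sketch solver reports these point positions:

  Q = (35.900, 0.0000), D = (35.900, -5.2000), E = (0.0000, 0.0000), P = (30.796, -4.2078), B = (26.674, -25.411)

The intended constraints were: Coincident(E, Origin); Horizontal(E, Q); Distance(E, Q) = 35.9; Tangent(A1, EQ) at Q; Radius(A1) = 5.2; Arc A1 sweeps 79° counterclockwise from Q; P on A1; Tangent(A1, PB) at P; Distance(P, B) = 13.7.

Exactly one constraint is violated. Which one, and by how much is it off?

Distance(P, B) = 13.7 — off by 7.90.

E = (0.00, 0.00) ✓; E.y = 0.00, Q.y = 0.00 ✓; |EQ| = 35.90 ✓; ∠(DQ, QE) = 90.00° ✓; |DQ| = 5.200 ✓; bearing(D→P) − bearing(D→Q) = 79.00° ✓; |DP| = 5.200 ✓; ∠(DP, PB) = 90.00° ✓; |PB| = 21.60 ✗.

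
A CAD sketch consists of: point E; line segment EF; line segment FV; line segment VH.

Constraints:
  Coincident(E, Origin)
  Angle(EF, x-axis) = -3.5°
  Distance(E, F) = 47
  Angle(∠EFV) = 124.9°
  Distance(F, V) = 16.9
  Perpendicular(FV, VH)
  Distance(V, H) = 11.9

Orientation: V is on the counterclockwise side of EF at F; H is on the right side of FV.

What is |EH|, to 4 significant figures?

66.80

E is at the origin; EF runs at -3.5° with length 47.0, so F = 47.0·(cos -3.5°, sin -3.5°) = (46.91, -2.869). ∠EFV = 124.9°, so FV runs at -3.5° + (180° − 124.9°) = 51.60° from the x-axis; with |FV| = 16.9, V = F + 16.9·(cos 51.60°, sin 51.60°) = (57.41, 10.38). FV ⟂ VH; with |VH| = 11.9 on the right of FV, H = V + 11.9·(0.7837, -0.6211) = (66.74, 2.983). Then |EH| = |H − E| = 66.80.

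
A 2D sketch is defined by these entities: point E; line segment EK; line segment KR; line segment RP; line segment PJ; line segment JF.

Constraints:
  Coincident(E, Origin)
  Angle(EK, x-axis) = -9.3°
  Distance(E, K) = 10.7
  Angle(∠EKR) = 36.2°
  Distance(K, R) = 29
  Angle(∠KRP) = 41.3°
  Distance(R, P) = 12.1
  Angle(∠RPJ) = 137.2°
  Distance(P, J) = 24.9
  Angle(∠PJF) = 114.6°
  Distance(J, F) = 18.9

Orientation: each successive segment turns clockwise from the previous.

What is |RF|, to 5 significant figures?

42.599

∠RPJ = 137.2° gives PJ at 25.400° from the x-axis; with |PJ| = 24.9, J = (11.684, 7.0654). ∠PJF = 114.6° gives JF at -40.000° from the x-axis; with |JF| = 18.9, F = (26.162, -5.0833). Then |RF| = |F − R| = 42.599.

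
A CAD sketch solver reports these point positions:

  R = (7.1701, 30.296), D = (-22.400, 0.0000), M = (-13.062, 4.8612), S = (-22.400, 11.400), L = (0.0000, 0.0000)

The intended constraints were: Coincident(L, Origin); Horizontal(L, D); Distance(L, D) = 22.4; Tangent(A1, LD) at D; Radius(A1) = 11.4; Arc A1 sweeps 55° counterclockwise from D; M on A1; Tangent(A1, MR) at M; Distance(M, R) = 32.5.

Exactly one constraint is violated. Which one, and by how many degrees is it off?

Tangent(A1, MR) at M — off by 3.50°.

L = (0.00, 0.00) ✓; L.y = 0.00, D.y = 0.00 ✓; |LD| = 22.40 ✓; ∠(SD, DL) = 90.00° ✓; |SD| = 11.40 ✓; bearing(S→M) − bearing(S→D) = 55.00° ✓; |SM| = 11.40 ✓; ∠(SM, MR) = 93.50° ✗; |MR| = 32.50 ✓.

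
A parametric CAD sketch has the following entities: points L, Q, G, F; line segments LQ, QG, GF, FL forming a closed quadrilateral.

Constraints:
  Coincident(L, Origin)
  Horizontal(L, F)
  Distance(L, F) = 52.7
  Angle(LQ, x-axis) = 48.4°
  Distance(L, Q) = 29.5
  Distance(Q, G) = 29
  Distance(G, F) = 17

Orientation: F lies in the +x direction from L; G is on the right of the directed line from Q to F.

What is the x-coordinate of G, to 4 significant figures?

35.81

L is at the origin; L and F share the same y with |LF| = 52.7 and F in +x, so F = (52.7, 0). LQ runs at 48.4° with |LQ| = 29.5, so Q = (19.59, 22.06). G is determined by |QG| = 29.0 and |GF| = 17.0 together: it lies at the intersection of circle(Q, 29.0) and circle(F, 17.0). With |QF| = 39.79, the foot of the radical line on QF is 26.83 from Q and the perpendicular offset is √(29.0² − 26.83²) = 11.00. Taking the right-of-QF solution: G = (35.81, -1.974).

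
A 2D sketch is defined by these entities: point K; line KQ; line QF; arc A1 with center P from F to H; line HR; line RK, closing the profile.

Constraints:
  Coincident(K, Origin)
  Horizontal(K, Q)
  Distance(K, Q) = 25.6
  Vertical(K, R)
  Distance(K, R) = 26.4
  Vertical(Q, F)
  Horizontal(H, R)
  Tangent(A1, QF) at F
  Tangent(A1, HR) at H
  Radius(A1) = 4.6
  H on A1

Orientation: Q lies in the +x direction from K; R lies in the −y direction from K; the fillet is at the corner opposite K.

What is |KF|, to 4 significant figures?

33.62

K is at the origin; K and Q share the same y with |KQ| = 25.6 and Q on the +x side, so Q = (25.60, 0.000). KR is vertical with |KR| = 26.4 and R on the −y side, so R = (0.000, -26.40). The virtual corner opposite K is at (25.60, -26.40). The tangent condition forces PF to be normal to QF and A1 meets HR tangentially, so PH is at right angles to HR, with radius 4.6, so the center P sits 4.6 in from both sides at P = (21.00, -21.80). That places the tangent points at F = (25.60, -21.80) on QF and H = (21.00, -26.40) on HR. Then |KF| = |F − K| = 33.62.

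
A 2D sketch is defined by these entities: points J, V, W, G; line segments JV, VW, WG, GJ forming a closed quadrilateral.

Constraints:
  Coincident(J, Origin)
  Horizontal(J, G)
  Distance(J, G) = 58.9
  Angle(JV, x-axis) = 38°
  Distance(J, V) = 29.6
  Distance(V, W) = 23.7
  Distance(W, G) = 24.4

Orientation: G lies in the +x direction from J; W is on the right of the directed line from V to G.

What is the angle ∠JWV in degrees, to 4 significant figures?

57.19°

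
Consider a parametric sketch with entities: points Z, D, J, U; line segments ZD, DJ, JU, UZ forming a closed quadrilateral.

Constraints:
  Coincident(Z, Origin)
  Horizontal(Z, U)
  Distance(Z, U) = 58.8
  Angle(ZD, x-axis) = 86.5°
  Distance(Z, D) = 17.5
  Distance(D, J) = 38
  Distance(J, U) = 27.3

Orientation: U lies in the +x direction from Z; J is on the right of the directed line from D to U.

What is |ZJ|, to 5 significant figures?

32.261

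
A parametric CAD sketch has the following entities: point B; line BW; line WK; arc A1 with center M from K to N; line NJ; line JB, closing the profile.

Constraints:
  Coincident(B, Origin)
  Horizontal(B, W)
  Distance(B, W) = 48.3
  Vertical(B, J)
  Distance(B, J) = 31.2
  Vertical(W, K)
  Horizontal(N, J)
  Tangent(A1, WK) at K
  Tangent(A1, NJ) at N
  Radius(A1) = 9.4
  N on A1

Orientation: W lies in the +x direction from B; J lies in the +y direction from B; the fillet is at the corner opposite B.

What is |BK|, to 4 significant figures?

52.99

The virtual corner opposite B is at (48.30, 31.20). Tangency of A1 to WK means the radius MK is perpendicular to WK and A1 meets NJ tangentially, so MN is at right angles to NJ, with radius 9.4, so the center M sits 9.4 in from both sides at M = (38.90, 21.80). That places the tangent points at K = (48.30, 21.80) on WK and N = (38.90, 31.20) on NJ. Then |BK| = |K − B| = 52.99.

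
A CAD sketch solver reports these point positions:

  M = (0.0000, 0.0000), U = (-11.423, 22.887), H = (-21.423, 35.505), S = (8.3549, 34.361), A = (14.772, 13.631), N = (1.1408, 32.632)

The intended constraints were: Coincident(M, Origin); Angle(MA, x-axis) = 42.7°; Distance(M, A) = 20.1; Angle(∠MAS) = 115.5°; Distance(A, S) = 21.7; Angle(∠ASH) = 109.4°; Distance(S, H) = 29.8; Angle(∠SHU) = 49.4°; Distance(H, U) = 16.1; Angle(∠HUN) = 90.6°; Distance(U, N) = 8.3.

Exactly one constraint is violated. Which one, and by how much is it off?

Distance(U, N) = 8.3 — off by 7.60.

M = (0.00, 0.00) ✓; MA at 42.70° ✓; |MA| = 20.10 ✓; ∠MAS = 115.5° ✓; |AS| = 21.70 ✓; ∠ASH = 109.4° ✓; |SH| = 29.80 ✓; ∠SHU = 49.40° ✓; |HU| = 16.10 ✓; ∠HUN = 90.60° ✓; |UN| = 15.90 ✗.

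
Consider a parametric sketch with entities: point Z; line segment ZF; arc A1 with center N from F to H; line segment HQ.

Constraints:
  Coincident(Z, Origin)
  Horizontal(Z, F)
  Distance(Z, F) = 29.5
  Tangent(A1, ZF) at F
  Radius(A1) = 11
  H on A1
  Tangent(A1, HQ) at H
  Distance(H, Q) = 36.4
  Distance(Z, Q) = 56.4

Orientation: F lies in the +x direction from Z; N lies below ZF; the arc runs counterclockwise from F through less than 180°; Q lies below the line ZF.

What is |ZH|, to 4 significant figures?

23.33

Z is at the origin; Z and F share the same y with |ZF| = 29.5 and F on the +x side, so F = (29.50, 0.000). The tangent condition forces NF to be normal to ZF, so N = F + (0, -11) = (29.50, -11.00). Since NH ⟂ HQ (tangency), |NQ| = √(11.0² + 36.4²) = 38.03 regardless of where H sits on A1. So Q lies on both circle(Z, 56.4) and circle(N, 38.03); the below-ZF intersection is Q = (27.94, -48.99). H is the foot of the tangent from Q: H = (18.85, -13.75).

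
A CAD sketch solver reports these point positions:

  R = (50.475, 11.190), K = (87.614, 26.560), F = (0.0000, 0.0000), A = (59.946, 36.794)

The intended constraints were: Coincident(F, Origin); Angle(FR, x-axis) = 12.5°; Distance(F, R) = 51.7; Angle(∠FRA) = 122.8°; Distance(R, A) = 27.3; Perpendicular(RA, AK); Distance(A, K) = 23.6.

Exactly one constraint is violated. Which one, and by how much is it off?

Distance(A, K) = 23.6 — off by 5.90.

F = (0.00, 0.00) ✓; FR at 12.50° ✓; |FR| = 51.70 ✓; ∠FRA = 122.8° ✓; |RA| = 27.30 ✓; ∠(RA, AK) = 90.00° ✓; |AK| = 29.50 ✗.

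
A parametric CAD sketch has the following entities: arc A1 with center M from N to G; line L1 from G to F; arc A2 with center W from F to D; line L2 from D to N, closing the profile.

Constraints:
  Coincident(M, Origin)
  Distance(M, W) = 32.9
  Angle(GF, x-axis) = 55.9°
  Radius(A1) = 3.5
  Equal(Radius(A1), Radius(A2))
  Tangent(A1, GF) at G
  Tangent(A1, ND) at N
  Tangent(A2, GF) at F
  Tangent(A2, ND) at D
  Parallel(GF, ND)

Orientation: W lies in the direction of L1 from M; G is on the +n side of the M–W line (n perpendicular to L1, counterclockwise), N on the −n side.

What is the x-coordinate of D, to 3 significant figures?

21.3

Tangency of A1 to both parallel lines with radius 3.5 puts G and N at M ± 3.5·n: G = (-2.90, 1.96), N = (2.90, -1.96). Equal radii place F and D the same way about W: F = W + 3.5·n = (15.5, 29.2), D = W − 3.5·n = (21.3, 25.3). So D.x = 21.3.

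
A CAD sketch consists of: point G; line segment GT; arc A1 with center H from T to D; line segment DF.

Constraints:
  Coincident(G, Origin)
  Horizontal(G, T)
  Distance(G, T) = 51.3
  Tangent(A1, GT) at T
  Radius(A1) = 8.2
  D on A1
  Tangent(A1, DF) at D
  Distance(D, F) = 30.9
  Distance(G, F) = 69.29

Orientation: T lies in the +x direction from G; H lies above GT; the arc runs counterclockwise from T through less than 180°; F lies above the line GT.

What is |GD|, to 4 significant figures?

60.13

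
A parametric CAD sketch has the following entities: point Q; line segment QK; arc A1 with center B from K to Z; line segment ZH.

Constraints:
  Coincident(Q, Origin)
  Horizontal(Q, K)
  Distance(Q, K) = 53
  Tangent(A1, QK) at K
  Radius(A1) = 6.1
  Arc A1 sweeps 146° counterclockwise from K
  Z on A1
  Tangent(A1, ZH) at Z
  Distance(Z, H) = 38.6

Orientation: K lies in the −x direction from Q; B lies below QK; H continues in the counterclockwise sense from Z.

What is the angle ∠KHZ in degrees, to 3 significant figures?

14.9°

Q is at the origin; Q and K share the same y with |QK| = 53.0 and K on the −x side, so K = (-53.0, 0.00). Since A1 is tangent to QK there, BK ⟂ QK, so B = K + (0, -6.1) = (-53.0, -6.10). On A1, K sits at bearing 90° from B; a 146° counterclockwise sweep puts Z at bearing 236°, so Z = B + 6.1·(cos 236°, sin 236°) = (-56.4, -11.2). A1 meets ZH tangentially, so BZ is at right angles to ZH, so ZH runs along (−sin 236°, cos 236°); with |ZH| = 38.6, H = (-24.4, -32.7). Then cos ∠KHZ = HK·HZ / (|HK||HZ|), giving 14.9°.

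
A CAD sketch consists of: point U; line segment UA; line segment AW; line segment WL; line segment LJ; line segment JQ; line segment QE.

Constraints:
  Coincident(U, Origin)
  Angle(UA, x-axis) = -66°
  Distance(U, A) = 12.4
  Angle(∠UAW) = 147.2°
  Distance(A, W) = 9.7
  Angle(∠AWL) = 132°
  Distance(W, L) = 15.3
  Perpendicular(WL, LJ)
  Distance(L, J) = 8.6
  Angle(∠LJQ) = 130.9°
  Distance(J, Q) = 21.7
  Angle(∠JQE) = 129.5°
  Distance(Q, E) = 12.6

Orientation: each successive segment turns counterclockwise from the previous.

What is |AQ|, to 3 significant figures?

16.5

U is at the origin; UA runs at -66.0° with length 12.4, so A = (5.04, -11.3). ∠UAW = 147.2° gives AW at -33.2° from the x-axis; with |AW| = 9.7, W = (13.2, -16.6). ∠AWL = 132.0° gives WL at 14.8° from the x-axis; with |WL| = 15.3, L = (28.0, -12.7). WL ⟂ LJ, so LJ runs at 105°; with |LJ| = 8.6, J = (25.8, -4.42). ∠LJQ = 130.9° gives JQ at 154° from the x-axis; with |JQ| = 21.7, Q = (6.27, 5.13). Then |AQ| = |Q − A| = 16.5.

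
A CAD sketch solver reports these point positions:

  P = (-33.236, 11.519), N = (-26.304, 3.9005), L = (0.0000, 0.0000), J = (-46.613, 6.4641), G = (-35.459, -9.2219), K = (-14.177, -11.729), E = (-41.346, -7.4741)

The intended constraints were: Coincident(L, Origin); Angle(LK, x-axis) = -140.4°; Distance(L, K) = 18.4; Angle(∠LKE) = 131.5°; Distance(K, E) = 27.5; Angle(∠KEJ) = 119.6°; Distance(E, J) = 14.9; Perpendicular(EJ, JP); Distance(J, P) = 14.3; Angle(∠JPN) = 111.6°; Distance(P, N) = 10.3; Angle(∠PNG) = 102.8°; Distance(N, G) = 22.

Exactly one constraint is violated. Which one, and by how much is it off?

Distance(N, G) = 22 — off by 6.00.

L = (0.00, 0.00) ✓; LK at -140.4° ✓; |LK| = 18.40 ✓; ∠LKE = 131.5° ✓; |KE| = 27.50 ✓; ∠KEJ = 119.6° ✓; |EJ| = 14.90 ✓; ∠(EJ, JP) = 90.00° ✓; |JP| = 14.30 ✓; ∠JPN = 111.6° ✓; |PN| = 10.30 ✓; ∠PNG = 102.8° ✓; |NG| = 16.00 ✗.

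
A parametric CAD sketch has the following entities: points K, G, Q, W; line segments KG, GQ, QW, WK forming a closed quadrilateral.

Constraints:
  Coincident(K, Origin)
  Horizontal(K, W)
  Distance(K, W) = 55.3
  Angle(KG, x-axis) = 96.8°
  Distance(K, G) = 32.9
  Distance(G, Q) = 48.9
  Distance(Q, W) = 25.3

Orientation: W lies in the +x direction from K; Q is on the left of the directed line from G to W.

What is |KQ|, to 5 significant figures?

49.437

K is at the origin; K and W share the same y with |KW| = 55.3 and W in +x, so W = (55.3, 0). KG runs at 96.8° with |KG| = 32.9, so G = (-3.8955, 32.669). Q is determined by |GQ| = 48.9 and |QW| = 25.3 together: it lies at the intersection of circle(G, 48.9) and circle(W, 25.3). With |GW| = 67.612, the foot of the radical line on GW is 46.756 from G and the perpendicular offset is √(48.9² − 46.756²) = 14.322. Taking the left-of-GW solution: Q = (43.960, 22.616).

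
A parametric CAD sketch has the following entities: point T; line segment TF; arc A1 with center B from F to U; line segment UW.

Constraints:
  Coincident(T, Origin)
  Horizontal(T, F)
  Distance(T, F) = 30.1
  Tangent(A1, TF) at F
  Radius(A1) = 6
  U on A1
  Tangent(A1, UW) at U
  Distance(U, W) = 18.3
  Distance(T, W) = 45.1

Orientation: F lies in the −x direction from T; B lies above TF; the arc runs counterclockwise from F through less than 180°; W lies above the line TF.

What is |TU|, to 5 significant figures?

27.761

Checks: |BU| = 6.000 ✓; ∠(BU, UW) = 90.00° ✓; |UW| = 18.30 ✓; |TW| = 45.10 ✓.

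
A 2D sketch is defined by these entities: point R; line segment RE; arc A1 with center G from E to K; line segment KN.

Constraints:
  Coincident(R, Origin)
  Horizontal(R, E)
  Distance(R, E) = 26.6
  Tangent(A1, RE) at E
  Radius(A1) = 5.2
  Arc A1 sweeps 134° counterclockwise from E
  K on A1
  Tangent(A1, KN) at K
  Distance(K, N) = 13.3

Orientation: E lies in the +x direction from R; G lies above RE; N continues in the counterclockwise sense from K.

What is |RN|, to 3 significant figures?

28.0

R is at the origin; R and E share the same y with |RE| = 26.6 and E on the +x side, so E = (26.6, 0.00). A1 meets RE tangentially, so GE is at right angles to RE, so G = E + (0, 5.2) = (26.6, 5.20). On A1, E sits at bearing -90° from G; a 134° counterclockwise sweep puts K at bearing 44°, so K = G + 5.2·(cos 44°, sin 44°) = (30.3, 8.81). A1 meets KN tangentially, so GK is at right angles to KN, so KN runs along (−sin 44°, cos 44°); with |KN| = 13.3, N = (21.1, 18.4). Then |RN| = |N − R| = 28.0.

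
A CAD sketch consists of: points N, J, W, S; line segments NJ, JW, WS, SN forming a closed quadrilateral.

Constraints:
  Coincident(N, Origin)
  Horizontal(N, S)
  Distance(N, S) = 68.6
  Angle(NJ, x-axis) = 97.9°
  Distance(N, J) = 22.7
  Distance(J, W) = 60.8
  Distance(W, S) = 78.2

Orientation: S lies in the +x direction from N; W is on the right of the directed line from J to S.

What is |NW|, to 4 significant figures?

38.22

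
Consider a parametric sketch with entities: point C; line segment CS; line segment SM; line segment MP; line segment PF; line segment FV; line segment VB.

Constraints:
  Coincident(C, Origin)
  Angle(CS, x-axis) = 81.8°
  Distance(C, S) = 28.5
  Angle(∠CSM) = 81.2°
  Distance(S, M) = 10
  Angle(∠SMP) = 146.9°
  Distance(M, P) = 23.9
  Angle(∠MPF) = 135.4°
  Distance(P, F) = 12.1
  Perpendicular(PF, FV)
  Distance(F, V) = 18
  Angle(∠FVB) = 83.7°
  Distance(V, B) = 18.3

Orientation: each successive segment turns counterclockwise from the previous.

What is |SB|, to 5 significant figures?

16.794

C is at the origin; CS runs at 81.8° with length 28.5, so S = (4.0649, 28.209). ∠CSM = 81.2° gives SM at -179.40° from the x-axis; with |SM| = 10.0, M = (-5.9345, 28.104). ∠SMP = 146.9° gives MP at -146.30° from the x-axis; with |MP| = 23.9, P = (-25.818, 14.843). ∠MPF = 135.4° gives PF at -101.70° from the x-axis; with |PF| = 12.1, F = (-28.272, 2.9945). The perpendicularity gives FV at right angles to PF, so FV runs at -11.700°; with |FV| = 18.0, V = (-10.646, -0.65564). ∠FVB = 83.7° gives VB at 84.600° from the x-axis; with |VB| = 18.3, B = (-8.9238, 17.563). Then |SB| = |B − S| = 16.794.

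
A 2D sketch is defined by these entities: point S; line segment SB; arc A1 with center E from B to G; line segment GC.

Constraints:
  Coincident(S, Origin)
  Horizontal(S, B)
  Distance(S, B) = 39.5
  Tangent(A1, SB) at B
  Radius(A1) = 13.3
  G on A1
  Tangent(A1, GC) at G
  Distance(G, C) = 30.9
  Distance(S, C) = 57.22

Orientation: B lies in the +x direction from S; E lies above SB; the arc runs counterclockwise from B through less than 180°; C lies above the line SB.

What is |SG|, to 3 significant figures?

54.6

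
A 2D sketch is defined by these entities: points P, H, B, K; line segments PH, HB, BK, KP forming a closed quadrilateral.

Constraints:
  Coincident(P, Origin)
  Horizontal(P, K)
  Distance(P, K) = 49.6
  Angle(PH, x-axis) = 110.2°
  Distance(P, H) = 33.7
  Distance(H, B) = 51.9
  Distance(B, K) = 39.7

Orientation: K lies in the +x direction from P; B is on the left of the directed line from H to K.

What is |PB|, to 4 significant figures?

55.36

Checks: |HB| = 51.90 ✓; |BK| = 39.70 ✓.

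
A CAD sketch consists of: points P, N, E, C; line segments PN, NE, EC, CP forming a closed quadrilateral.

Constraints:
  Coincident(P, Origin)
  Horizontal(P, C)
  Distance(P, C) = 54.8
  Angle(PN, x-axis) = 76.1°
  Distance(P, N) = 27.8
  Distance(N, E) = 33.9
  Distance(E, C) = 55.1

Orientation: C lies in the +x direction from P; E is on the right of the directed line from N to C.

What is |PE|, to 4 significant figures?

6.261

P is at the origin; PC is horizontal with |PC| = 54.8 and C in +x, so C = (54.8, 0). PN runs at 76.1° with |PN| = 27.8, so N = (6.678, 26.99). E is determined by |NE| = 33.9 and |EC| = 55.1 together: it lies at the intersection of circle(N, 33.9) and circle(C, 55.1). With |NC| = 55.17, the foot of the radical line on NC is 10.49 from N and the perpendicular offset is √(33.9² − 10.49²) = 32.24. Taking the right-of-NC solution: E = (0.05689, -6.261).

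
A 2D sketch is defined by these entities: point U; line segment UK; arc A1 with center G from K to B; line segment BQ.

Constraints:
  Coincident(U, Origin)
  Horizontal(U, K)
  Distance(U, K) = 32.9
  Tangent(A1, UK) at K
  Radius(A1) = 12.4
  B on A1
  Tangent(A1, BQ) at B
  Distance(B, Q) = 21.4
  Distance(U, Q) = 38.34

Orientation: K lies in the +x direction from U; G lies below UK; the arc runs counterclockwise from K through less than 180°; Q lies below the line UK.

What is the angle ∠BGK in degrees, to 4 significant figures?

86.89°

U is at the origin; UK is horizontal with |UK| = 32.9 and K on the +x side, so K = (32.90, 0.000). A1 meets UK tangentially, so GK is at right angles to UK, so G = K + (0, -12.4) = (32.90, -12.40). Since GB ⟂ BQ (tangency), |GQ| = √(12.4² + 21.4²) = 24.73 regardless of where B sits on A1. So Q lies on both circle(U, 38.34) and circle(G, 24.73); the below-UK intersection is Q = (19.36, -33.10). B is the foot of the tangent from Q: B = (20.52, -11.73).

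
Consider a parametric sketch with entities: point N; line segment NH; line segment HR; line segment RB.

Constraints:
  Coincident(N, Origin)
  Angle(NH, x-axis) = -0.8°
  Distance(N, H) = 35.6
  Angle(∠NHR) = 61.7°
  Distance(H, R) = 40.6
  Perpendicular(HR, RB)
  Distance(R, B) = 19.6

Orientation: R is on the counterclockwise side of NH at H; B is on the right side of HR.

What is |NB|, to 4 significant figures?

56.20

N is at the origin; NH runs at -0.8° with length 35.6, so H = 35.6·(cos -0.8°, sin -0.8°) = (35.60, -0.4971). ∠NHR = 61.7°, so HR runs at -0.8° + (180° − 61.7°) = 117.5° from the x-axis; with |HR| = 40.6, R = H + 40.6·(cos 117.5°, sin 117.5°) = (16.85, 35.52). The perpendicularity gives RB at right angles to HR; with |RB| = 19.6 on the right of HR, B = R + 19.6·(0.8870, 0.4617) = (34.23, 44.57). Then |NB| = |B − N| = 56.20.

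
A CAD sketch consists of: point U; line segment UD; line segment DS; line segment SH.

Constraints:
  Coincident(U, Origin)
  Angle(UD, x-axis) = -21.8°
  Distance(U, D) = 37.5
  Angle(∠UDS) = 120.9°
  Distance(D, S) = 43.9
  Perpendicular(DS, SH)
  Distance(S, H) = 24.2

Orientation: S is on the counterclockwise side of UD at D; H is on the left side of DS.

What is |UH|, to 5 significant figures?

63.660

U is at the origin; UD runs at -21.8° with length 37.5, so D = 37.5·(cos -21.8°, sin -21.8°) = (34.818, -13.926). ∠UDS = 120.9°, so DS runs at -21.8° + (180° − 120.9°) = 37.300° from the x-axis; with |DS| = 43.9, S = D + 43.9·(cos 37.300°, sin 37.300°) = (69.740, 12.677). DS is perpendicular to SH; with |SH| = 24.2 on the left of DS, H = S + 24.2·(-0.60599, 0.79547) = (55.075, 31.927). Then |UH| = |H − U| = 63.660.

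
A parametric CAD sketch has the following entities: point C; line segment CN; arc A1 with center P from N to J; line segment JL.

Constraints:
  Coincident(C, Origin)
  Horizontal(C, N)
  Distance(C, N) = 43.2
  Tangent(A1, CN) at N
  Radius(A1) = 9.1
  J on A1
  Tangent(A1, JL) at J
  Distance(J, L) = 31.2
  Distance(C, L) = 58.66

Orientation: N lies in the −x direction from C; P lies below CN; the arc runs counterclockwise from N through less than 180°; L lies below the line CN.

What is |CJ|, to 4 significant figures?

53.18

Checks: |PJ| = 9.100 ✓; ∠(PJ, JL) = 90.00° ✓; |JL| = 31.20 ✓; |CL| = 58.66 ✓.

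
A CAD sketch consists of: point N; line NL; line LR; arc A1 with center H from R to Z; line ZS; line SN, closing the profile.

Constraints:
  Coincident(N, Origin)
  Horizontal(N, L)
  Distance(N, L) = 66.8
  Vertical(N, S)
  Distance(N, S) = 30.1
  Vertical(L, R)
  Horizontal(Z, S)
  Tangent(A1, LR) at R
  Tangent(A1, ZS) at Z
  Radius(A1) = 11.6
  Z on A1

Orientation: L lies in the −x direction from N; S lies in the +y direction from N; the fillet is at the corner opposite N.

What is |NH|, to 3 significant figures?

58.2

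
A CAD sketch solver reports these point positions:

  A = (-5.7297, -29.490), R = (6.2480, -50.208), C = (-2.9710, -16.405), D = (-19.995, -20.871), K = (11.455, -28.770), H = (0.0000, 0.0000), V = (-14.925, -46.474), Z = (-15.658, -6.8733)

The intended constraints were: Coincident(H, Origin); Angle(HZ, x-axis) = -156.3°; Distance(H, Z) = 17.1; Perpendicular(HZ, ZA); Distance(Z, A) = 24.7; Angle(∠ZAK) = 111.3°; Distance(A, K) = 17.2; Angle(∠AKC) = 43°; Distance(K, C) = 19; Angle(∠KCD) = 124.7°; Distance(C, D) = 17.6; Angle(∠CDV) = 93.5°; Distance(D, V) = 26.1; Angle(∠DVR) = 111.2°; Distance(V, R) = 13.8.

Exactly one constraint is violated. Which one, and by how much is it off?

Distance(V, R) = 13.8 — off by 7.70.

H = (0.00, 0.00) ✓; HZ at -156.3° ✓; |HZ| = 17.10 ✓; ∠(HZ, ZA) = 90.00° ✓; |ZA| = 24.70 ✓; ∠ZAK = 111.3° ✓; |AK| = 17.20 ✓; ∠AKC = 43.00° ✓; |KC| = 19.00 ✓; ∠KCD = 124.7° ✓; |CD| = 17.60 ✓; ∠CDV = 93.50° ✓; |DV| = 26.10 ✓; ∠DVR = 111.2° ✓; |VR| = 21.50 ✗.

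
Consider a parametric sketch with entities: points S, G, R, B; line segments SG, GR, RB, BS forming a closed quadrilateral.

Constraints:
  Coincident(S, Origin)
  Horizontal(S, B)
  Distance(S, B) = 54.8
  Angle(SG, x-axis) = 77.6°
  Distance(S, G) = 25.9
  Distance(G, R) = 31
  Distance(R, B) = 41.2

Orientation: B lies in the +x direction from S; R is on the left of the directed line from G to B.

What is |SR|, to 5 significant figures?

49.946

Checks: |GR| = 31.00 ✓; |RB| = 41.20 ✓.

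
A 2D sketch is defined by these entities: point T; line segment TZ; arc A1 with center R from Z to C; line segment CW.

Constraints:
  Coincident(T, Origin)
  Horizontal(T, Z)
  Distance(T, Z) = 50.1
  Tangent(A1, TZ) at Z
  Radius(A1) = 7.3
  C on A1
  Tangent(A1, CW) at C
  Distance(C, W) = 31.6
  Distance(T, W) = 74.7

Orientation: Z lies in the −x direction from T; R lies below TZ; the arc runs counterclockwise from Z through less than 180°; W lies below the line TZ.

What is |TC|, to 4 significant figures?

57.39

Checks: T = (0.00, 0.00) ✓; |RC| = 7.300 ✓; ∠(RC, CW) = 90.00° ✓; |CW| = 31.60 ✓; |TW| = 74.70 ✓.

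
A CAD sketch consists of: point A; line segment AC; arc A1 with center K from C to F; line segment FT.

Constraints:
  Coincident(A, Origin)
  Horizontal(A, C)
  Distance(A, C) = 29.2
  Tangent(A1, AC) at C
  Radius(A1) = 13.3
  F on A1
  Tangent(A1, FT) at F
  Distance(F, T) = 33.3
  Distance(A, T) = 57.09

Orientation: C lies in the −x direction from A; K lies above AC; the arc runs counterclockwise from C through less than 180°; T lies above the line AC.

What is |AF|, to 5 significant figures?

24.768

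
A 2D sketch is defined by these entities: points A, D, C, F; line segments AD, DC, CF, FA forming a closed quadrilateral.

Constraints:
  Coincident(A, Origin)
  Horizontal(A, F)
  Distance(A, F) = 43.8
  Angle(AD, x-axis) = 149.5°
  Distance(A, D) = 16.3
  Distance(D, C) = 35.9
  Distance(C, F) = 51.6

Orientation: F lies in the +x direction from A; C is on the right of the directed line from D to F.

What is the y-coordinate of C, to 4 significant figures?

-25.25

Checks: A = (0.00, 0.00) ✓; |DC| = 35.90 ✓; |CF| = 51.60 ✓.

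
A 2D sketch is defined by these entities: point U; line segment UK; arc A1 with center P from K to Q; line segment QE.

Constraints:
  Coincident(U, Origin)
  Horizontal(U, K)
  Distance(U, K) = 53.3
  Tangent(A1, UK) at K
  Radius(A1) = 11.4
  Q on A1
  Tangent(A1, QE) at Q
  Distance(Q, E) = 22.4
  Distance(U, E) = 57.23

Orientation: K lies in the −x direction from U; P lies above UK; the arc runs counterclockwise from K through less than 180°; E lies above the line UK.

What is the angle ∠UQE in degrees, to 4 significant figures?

115.2°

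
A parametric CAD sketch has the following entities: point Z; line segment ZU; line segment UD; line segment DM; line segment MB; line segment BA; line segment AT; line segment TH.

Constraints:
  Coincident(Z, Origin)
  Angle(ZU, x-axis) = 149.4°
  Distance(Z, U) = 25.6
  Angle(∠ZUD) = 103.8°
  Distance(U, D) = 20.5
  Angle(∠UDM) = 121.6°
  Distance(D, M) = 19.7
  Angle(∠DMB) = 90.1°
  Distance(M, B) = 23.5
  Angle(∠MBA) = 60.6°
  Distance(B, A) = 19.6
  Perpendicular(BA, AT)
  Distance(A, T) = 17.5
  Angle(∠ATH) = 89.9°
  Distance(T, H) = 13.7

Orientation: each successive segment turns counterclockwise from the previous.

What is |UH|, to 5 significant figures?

35.981

Z is at the origin; ZU runs at 149.4° with length 25.6, so U = (-22.035, 13.031). ∠ZUD = 103.8° gives UD at -134.40° from the x-axis; with |UD| = 20.5, D = (-36.378, -1.6152). ∠UDM = 121.6° gives DM at -76.000° from the x-axis; with |DM| = 19.7, M = (-31.612, -20.730). ∠DMB = 90.1° gives MB at 13.900° from the x-axis; with |MB| = 23.5, B = (-8.8004, -15.085). ∠MBA = 60.6° gives BA at 133.30° from the x-axis; with |BA| = 19.6, A = (-22.242, -0.82035). BA is perpendicular to AT, so AT runs at -136.70°; with |AT| = 17.5, T = (-34.978, -12.822). ∠ATH = 89.9° gives TH at -46.600° from the x-axis; with |TH| = 13.7, H = (-25.565, -22.776). Then |UH| = |H − U| = 35.981.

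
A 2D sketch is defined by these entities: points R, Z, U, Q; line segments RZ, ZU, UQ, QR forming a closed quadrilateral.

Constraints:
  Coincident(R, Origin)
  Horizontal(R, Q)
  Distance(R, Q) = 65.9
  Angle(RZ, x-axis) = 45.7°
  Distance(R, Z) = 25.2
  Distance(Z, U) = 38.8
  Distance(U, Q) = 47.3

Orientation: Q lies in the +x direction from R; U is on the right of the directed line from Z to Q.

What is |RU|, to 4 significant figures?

30.87

Checks: |ZU| = 38.80 ✓; |UQ| = 47.30 ✓.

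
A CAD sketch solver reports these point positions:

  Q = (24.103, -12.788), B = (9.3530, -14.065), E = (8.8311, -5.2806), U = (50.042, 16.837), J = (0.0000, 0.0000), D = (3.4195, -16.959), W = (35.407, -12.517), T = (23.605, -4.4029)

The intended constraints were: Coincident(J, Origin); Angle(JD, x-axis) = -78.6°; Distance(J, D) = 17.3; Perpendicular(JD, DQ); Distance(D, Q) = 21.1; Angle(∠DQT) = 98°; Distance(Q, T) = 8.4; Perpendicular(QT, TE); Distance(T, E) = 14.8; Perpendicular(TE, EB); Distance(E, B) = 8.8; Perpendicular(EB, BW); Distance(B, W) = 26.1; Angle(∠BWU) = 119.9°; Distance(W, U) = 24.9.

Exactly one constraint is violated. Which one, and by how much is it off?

Distance(W, U) = 24.9 — off by 7.90.

J = (0.00, 0.00) ✓; JD at -78.60° ✓; |JD| = 17.30 ✓; ∠(JD, DQ) = 90.00° ✓; |DQ| = 21.10 ✓; ∠DQT = 98.00° ✓; |QT| = 8.400 ✓; ∠(QT, TE) = 90.00° ✓; |TE| = 14.80 ✓; ∠(TE, EB) = 90.00° ✓; |EB| = 8.800 ✓; ∠(EB, BW) = 90.00° ✓; |BW| = 26.10 ✓; ∠BWU = 119.9° ✓; |WU| = 32.80 ✗.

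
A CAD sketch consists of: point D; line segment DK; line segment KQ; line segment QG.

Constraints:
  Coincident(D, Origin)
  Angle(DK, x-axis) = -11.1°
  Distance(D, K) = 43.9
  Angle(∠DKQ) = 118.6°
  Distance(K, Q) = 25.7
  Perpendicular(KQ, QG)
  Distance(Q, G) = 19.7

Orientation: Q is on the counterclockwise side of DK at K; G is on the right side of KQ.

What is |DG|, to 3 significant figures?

74.7

D is at the origin; DK runs at -11.1° with length 43.9, so K = 43.9·(cos -11.1°, sin -11.1°) = (43.1, -8.45). ∠DKQ = 118.6°, so KQ runs at -11.1° + (180° − 118.6°) = 50.3° from the x-axis; with |KQ| = 25.7, Q = K + 25.7·(cos 50.3°, sin 50.3°) = (59.5, 11.3). KQ is perpendicular to QG; with |QG| = 19.7 on the right of KQ, G = Q + 19.7·(0.769, -0.639) = (74.7, -1.26). Then |DG| = |G − D| = 74.7.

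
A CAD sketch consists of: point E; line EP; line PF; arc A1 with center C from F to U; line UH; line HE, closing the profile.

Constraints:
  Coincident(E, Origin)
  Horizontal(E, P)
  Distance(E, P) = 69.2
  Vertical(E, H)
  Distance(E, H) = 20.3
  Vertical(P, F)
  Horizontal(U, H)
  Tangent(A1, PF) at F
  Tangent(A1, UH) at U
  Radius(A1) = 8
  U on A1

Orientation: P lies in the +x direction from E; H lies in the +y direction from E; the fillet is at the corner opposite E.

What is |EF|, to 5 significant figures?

70.285

The virtual corner opposite E is at (69.200, 20.300). The tangent condition forces CF to be normal to PF and A1 meets UH tangentially, so CU is at right angles to UH, with radius 8.0, so the center C sits 8.0 in from both sides at C = (61.200, 12.300). That places the tangent points at F = (69.200, 12.300) on PF and U = (61.200, 20.300) on UH. Then |EF| = |F − E| = 70.285.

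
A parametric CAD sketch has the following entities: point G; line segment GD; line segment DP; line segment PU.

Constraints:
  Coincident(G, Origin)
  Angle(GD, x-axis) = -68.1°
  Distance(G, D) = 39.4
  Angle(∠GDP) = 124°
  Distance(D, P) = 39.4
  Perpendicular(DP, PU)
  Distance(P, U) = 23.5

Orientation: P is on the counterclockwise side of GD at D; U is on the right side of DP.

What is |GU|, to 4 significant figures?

83.24

G is at the origin; GD runs at -68.1° with length 39.4, so D = 39.4·(cos -68.1°, sin -68.1°) = (14.70, -36.56). ∠GDP = 124.0°, so DP runs at -68.1° + (180° − 124.0°) = -12.10° from the x-axis; with |DP| = 39.4, P = D + 39.4·(cos -12.10°, sin -12.10°) = (53.22, -44.82). The perpendicularity gives PU at right angles to DP; with |PU| = 23.5 on the right of DP, U = P + 23.5·(-0.2096, -0.9778) = (48.29, -67.79). Then |GU| = |U − G| = 83.24.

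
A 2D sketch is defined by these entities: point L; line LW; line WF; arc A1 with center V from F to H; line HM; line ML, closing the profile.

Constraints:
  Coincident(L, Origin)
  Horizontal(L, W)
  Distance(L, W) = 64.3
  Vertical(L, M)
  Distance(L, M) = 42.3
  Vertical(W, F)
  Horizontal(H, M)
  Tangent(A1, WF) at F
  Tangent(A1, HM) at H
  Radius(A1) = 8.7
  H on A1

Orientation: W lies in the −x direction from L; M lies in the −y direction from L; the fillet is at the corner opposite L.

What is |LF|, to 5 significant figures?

72.550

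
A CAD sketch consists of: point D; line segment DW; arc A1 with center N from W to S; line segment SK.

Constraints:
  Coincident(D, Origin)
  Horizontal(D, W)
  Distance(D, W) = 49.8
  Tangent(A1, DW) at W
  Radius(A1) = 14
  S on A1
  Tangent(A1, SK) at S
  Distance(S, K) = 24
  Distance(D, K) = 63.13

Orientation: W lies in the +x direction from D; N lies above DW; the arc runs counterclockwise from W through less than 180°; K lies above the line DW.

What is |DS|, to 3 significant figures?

65.1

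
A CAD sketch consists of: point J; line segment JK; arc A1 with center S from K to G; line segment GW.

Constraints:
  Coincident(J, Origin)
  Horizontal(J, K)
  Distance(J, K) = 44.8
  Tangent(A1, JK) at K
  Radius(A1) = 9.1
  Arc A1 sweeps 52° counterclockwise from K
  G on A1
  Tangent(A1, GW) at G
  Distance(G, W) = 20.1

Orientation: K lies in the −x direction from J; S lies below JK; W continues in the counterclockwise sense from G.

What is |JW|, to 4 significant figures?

67.19

J is at the origin; JK is horizontal with |JK| = 44.8 and K on the −x side, so K = (-44.80, 0.000). Tangency of A1 to JK means the radius SK is perpendicular to JK, so S = K + (0, -9.1) = (-44.80, -9.100). On A1, K sits at bearing 90° from S; a 52° counterclockwise sweep puts G at bearing 142°, so G = S + 9.1·(cos 142°, sin 142°) = (-51.97, -3.497). Since A1 is tangent to GW there, SG ⟂ GW, so GW runs along (−sin 142°, cos 142°); with |GW| = 20.1, W = (-64.35, -19.34). Then |JW| = |W − J| = 67.19.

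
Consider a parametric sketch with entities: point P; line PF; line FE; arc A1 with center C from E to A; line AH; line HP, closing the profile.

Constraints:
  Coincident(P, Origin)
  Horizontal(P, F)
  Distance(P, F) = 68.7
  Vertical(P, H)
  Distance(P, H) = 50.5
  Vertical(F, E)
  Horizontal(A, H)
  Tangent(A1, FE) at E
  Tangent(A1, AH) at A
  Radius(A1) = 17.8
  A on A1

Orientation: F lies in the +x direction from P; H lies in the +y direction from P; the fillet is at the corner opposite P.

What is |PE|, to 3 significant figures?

76.1

P is at the origin; P and F share the same y with |PF| = 68.7 and F on the +x side, so F = (68.7, 0.00). PH is vertical with |PH| = 50.5 and H on the +y side, so H = (0.00, 50.5). The virtual corner opposite P is at (68.7, 50.5). The tangent condition forces CE to be normal to FE and A1 meets AH tangentially, so CA is at right angles to AH, with radius 17.8, so the center C sits 17.8 in from both sides at C = (50.9, 32.7). That places the tangent points at E = (68.7, 32.7) on FE and A = (50.9, 50.5) on AH. Then |PE| = |E − P| = 76.1.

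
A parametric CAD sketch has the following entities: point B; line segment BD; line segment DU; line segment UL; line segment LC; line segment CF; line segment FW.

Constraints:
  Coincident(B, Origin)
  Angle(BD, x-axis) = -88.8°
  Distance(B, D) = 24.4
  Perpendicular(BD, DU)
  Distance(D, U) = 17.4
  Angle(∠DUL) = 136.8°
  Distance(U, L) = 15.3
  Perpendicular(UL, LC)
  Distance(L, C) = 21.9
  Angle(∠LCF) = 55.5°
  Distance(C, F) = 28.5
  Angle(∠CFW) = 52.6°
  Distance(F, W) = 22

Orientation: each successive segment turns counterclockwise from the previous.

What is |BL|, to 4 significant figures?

31.77

B is at the origin; BD runs at -88.8° with length 24.4, so D = (0.5110, -24.39). The perpendicularity gives DU at right angles to BD, so DU runs at 1.200°; with |DU| = 17.4, U = (17.91, -24.03). ∠DUL = 136.8° gives UL at 44.40° from the x-axis; with |UL| = 15.3, L = (28.84, -13.33). Then |BL| = |L − B| = 31.77.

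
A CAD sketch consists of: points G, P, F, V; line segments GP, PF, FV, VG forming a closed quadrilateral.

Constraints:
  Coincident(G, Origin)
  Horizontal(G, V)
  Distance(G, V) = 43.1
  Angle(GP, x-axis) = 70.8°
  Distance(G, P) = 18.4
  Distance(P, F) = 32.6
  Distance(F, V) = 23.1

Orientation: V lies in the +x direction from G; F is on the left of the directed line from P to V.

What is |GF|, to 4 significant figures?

44.40

Checks: |PF| = 32.60 ✓; |FV| = 23.10 ✓.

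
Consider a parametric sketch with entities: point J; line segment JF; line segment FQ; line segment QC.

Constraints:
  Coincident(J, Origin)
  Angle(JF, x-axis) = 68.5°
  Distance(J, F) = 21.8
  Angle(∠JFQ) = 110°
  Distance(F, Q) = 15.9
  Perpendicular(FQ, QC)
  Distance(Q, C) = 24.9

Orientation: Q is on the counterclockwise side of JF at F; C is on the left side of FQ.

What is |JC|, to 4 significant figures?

23.77

∠JFQ = 110.0°, so FQ runs at 68.5° + (180° − 110.0°) = 138.5° from the x-axis; with |FQ| = 15.9, Q = F + 15.9·(cos 138.5°, sin 138.5°) = (-3.919, 30.82). FQ is perpendicular to QC; with |QC| = 24.9 on the left of FQ, C = Q + 24.9·(-0.6626, -0.7490) = (-20.42, 12.17). Then |JC| = |C − J| = 23.77.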